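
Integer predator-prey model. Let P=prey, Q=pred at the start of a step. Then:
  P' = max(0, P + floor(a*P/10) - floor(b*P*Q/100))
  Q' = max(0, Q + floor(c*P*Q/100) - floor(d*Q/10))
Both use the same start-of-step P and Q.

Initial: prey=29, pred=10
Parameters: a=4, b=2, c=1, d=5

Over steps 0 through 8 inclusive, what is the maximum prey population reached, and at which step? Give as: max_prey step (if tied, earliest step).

Step 1: prey: 29+11-5=35; pred: 10+2-5=7
Step 2: prey: 35+14-4=45; pred: 7+2-3=6
Step 3: prey: 45+18-5=58; pred: 6+2-3=5
Step 4: prey: 58+23-5=76; pred: 5+2-2=5
Step 5: prey: 76+30-7=99; pred: 5+3-2=6
Step 6: prey: 99+39-11=127; pred: 6+5-3=8
Step 7: prey: 127+50-20=157; pred: 8+10-4=14
Step 8: prey: 157+62-43=176; pred: 14+21-7=28
Max prey = 176 at step 8

Answer: 176 8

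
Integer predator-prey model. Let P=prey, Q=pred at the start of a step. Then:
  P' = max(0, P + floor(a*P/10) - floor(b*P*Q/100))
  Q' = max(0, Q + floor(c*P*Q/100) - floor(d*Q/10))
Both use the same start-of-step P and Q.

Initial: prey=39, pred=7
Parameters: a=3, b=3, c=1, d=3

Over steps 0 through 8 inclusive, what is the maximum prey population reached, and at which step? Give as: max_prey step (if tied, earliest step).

Step 1: prey: 39+11-8=42; pred: 7+2-2=7
Step 2: prey: 42+12-8=46; pred: 7+2-2=7
Step 3: prey: 46+13-9=50; pred: 7+3-2=8
Step 4: prey: 50+15-12=53; pred: 8+4-2=10
Step 5: prey: 53+15-15=53; pred: 10+5-3=12
Step 6: prey: 53+15-19=49; pred: 12+6-3=15
Step 7: prey: 49+14-22=41; pred: 15+7-4=18
Step 8: prey: 41+12-22=31; pred: 18+7-5=20
Max prey = 53 at step 4

Answer: 53 4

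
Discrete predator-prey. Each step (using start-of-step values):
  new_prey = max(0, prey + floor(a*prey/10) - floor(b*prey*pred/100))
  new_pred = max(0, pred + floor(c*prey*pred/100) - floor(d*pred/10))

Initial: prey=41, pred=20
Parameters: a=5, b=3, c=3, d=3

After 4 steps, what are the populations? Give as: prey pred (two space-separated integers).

Step 1: prey: 41+20-24=37; pred: 20+24-6=38
Step 2: prey: 37+18-42=13; pred: 38+42-11=69
Step 3: prey: 13+6-26=0; pred: 69+26-20=75
Step 4: prey: 0+0-0=0; pred: 75+0-22=53

Answer: 0 53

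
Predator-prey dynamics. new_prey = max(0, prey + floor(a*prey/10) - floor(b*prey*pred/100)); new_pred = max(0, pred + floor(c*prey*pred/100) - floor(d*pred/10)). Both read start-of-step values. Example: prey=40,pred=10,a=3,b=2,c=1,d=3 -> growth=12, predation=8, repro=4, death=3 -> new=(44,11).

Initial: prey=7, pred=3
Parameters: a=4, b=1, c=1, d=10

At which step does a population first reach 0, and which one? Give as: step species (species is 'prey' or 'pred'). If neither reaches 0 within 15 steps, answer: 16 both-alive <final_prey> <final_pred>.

Step 1: prey: 7+2-0=9; pred: 3+0-3=0
First extinction: pred at step 1

Answer: 1 pred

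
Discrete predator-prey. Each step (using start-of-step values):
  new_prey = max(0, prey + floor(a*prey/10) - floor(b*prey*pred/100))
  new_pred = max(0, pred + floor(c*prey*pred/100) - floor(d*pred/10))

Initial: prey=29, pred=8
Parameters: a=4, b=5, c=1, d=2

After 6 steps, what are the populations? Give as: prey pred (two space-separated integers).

Answer: 17 9

Derivation:
Step 1: prey: 29+11-11=29; pred: 8+2-1=9
Step 2: prey: 29+11-13=27; pred: 9+2-1=10
Step 3: prey: 27+10-13=24; pred: 10+2-2=10
Step 4: prey: 24+9-12=21; pred: 10+2-2=10
Step 5: prey: 21+8-10=19; pred: 10+2-2=10
Step 6: prey: 19+7-9=17; pred: 10+1-2=9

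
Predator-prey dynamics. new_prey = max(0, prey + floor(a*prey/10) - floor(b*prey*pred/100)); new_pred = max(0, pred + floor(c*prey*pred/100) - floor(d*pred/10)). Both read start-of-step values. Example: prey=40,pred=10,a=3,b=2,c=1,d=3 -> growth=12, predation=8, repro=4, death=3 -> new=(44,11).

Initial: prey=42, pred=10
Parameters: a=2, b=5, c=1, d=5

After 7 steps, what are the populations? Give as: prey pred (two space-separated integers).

Step 1: prey: 42+8-21=29; pred: 10+4-5=9
Step 2: prey: 29+5-13=21; pred: 9+2-4=7
Step 3: prey: 21+4-7=18; pred: 7+1-3=5
Step 4: prey: 18+3-4=17; pred: 5+0-2=3
Step 5: prey: 17+3-2=18; pred: 3+0-1=2
Step 6: prey: 18+3-1=20; pred: 2+0-1=1
Step 7: prey: 20+4-1=23; pred: 1+0-0=1

Answer: 23 1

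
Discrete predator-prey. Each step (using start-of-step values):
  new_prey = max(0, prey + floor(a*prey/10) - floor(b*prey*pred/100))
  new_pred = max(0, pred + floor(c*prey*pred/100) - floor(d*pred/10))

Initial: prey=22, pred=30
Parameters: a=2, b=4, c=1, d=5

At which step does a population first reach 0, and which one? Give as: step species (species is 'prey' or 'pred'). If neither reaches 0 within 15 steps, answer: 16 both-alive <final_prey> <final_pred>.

Step 1: prey: 22+4-26=0; pred: 30+6-15=21
First extinction: prey at step 1

Answer: 1 prey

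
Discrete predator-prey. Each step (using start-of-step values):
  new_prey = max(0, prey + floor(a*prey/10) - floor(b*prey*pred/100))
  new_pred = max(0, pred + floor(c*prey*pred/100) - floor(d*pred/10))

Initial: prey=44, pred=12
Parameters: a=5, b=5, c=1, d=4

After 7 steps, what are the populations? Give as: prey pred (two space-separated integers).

Answer: 29 7

Derivation:
Step 1: prey: 44+22-26=40; pred: 12+5-4=13
Step 2: prey: 40+20-26=34; pred: 13+5-5=13
Step 3: prey: 34+17-22=29; pred: 13+4-5=12
Step 4: prey: 29+14-17=26; pred: 12+3-4=11
Step 5: prey: 26+13-14=25; pred: 11+2-4=9
Step 6: prey: 25+12-11=26; pred: 9+2-3=8
Step 7: prey: 26+13-10=29; pred: 8+2-3=7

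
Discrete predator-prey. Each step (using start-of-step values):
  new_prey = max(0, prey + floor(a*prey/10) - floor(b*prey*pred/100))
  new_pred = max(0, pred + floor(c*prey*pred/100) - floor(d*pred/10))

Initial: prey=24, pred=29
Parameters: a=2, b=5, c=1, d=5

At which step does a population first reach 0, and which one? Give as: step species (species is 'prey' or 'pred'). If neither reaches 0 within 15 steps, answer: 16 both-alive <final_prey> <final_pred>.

Step 1: prey: 24+4-34=0; pred: 29+6-14=21
First extinction: prey at step 1

Answer: 1 prey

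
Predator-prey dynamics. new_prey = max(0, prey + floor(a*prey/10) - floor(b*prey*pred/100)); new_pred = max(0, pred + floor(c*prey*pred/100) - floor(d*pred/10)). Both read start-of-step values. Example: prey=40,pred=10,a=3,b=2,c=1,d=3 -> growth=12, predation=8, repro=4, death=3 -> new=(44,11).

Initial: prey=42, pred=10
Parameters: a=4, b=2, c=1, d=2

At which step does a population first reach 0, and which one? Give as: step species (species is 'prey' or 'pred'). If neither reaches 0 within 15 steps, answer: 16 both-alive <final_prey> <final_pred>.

Answer: 9 prey

Derivation:
Step 1: prey: 42+16-8=50; pred: 10+4-2=12
Step 2: prey: 50+20-12=58; pred: 12+6-2=16
Step 3: prey: 58+23-18=63; pred: 16+9-3=22
Step 4: prey: 63+25-27=61; pred: 22+13-4=31
Step 5: prey: 61+24-37=48; pred: 31+18-6=43
Step 6: prey: 48+19-41=26; pred: 43+20-8=55
Step 7: prey: 26+10-28=8; pred: 55+14-11=58
Step 8: prey: 8+3-9=2; pred: 58+4-11=51
Step 9: prey: 2+0-2=0; pred: 51+1-10=42
First extinction: prey at step 9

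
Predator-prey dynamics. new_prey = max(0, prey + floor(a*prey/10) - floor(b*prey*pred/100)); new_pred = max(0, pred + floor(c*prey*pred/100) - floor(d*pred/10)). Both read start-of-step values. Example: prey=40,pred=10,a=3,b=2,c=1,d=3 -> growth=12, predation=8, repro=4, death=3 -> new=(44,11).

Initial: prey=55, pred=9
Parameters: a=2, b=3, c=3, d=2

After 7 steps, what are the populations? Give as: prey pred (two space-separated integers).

Step 1: prey: 55+11-14=52; pred: 9+14-1=22
Step 2: prey: 52+10-34=28; pred: 22+34-4=52
Step 3: prey: 28+5-43=0; pred: 52+43-10=85
Step 4: prey: 0+0-0=0; pred: 85+0-17=68
Step 5: prey: 0+0-0=0; pred: 68+0-13=55
Step 6: prey: 0+0-0=0; pred: 55+0-11=44
Step 7: prey: 0+0-0=0; pred: 44+0-8=36

Answer: 0 36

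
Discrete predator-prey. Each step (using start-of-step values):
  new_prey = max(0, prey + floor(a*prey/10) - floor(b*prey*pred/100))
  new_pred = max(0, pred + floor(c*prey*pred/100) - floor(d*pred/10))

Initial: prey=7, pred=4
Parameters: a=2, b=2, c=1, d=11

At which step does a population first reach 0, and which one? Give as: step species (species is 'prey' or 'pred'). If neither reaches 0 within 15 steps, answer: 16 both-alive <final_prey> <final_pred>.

Answer: 1 pred

Derivation:
Step 1: prey: 7+1-0=8; pred: 4+0-4=0
First extinction: pred at step 1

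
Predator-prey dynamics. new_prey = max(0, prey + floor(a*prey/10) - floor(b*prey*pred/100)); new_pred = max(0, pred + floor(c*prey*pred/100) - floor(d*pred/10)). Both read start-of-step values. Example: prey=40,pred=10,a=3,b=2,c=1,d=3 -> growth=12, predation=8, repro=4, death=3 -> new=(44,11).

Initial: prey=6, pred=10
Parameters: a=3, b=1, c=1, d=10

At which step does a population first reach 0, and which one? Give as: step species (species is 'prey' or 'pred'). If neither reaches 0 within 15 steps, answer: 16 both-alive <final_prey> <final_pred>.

Step 1: prey: 6+1-0=7; pred: 10+0-10=0
First extinction: pred at step 1

Answer: 1 pred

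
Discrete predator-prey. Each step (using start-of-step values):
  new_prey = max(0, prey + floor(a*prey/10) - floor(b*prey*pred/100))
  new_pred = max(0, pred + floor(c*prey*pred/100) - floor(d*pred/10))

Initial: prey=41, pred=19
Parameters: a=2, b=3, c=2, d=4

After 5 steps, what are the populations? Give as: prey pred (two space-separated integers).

Step 1: prey: 41+8-23=26; pred: 19+15-7=27
Step 2: prey: 26+5-21=10; pred: 27+14-10=31
Step 3: prey: 10+2-9=3; pred: 31+6-12=25
Step 4: prey: 3+0-2=1; pred: 25+1-10=16
Step 5: prey: 1+0-0=1; pred: 16+0-6=10

Answer: 1 10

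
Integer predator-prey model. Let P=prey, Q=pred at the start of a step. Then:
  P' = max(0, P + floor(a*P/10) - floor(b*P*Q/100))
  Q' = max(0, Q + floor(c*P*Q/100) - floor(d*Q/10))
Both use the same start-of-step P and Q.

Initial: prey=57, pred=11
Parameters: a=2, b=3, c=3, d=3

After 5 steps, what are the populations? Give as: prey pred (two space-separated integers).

Answer: 0 38

Derivation:
Step 1: prey: 57+11-18=50; pred: 11+18-3=26
Step 2: prey: 50+10-39=21; pred: 26+39-7=58
Step 3: prey: 21+4-36=0; pred: 58+36-17=77
Step 4: prey: 0+0-0=0; pred: 77+0-23=54
Step 5: prey: 0+0-0=0; pred: 54+0-16=38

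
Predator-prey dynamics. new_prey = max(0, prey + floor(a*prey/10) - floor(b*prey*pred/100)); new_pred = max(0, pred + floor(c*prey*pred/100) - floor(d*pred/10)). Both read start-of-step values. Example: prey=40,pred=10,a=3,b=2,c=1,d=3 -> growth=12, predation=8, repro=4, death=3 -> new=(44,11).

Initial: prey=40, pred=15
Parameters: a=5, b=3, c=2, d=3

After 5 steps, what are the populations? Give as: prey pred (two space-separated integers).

Answer: 0 36

Derivation:
Step 1: prey: 40+20-18=42; pred: 15+12-4=23
Step 2: prey: 42+21-28=35; pred: 23+19-6=36
Step 3: prey: 35+17-37=15; pred: 36+25-10=51
Step 4: prey: 15+7-22=0; pred: 51+15-15=51
Step 5: prey: 0+0-0=0; pred: 51+0-15=36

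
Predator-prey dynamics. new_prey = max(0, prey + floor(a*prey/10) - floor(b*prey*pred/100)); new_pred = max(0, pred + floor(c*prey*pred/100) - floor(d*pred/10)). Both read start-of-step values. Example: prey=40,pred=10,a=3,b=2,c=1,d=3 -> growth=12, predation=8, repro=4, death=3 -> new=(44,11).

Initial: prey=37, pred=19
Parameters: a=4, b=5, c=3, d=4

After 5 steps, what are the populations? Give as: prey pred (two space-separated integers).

Answer: 0 8

Derivation:
Step 1: prey: 37+14-35=16; pred: 19+21-7=33
Step 2: prey: 16+6-26=0; pred: 33+15-13=35
Step 3: prey: 0+0-0=0; pred: 35+0-14=21
Step 4: prey: 0+0-0=0; pred: 21+0-8=13
Step 5: prey: 0+0-0=0; pred: 13+0-5=8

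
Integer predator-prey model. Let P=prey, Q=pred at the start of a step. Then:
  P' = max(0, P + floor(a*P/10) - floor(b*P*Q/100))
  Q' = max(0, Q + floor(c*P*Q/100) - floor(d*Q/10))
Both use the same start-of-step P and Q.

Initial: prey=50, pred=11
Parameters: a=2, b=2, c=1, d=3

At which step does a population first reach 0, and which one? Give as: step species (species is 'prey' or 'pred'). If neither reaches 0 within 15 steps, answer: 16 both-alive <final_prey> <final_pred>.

Answer: 16 both-alive 14 3

Derivation:
Step 1: prey: 50+10-11=49; pred: 11+5-3=13
Step 2: prey: 49+9-12=46; pred: 13+6-3=16
Step 3: prey: 46+9-14=41; pred: 16+7-4=19
Step 4: prey: 41+8-15=34; pred: 19+7-5=21
Step 5: prey: 34+6-14=26; pred: 21+7-6=22
Step 6: prey: 26+5-11=20; pred: 22+5-6=21
Step 7: prey: 20+4-8=16; pred: 21+4-6=19
Step 8: prey: 16+3-6=13; pred: 19+3-5=17
Step 9: prey: 13+2-4=11; pred: 17+2-5=14
Step 10: prey: 11+2-3=10; pred: 14+1-4=11
Step 11: prey: 10+2-2=10; pred: 11+1-3=9
Step 12: prey: 10+2-1=11; pred: 9+0-2=7
Step 13: prey: 11+2-1=12; pred: 7+0-2=5
Step 14: prey: 12+2-1=13; pred: 5+0-1=4
Step 15: prey: 13+2-1=14; pred: 4+0-1=3
No extinction within 15 steps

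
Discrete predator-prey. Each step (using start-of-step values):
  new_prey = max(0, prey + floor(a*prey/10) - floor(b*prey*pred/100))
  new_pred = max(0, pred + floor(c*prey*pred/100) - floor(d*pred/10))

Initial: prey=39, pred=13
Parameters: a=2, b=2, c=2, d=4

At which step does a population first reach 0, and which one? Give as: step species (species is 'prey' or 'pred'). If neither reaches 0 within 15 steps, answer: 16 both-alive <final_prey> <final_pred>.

Answer: 16 both-alive 14 2

Derivation:
Step 1: prey: 39+7-10=36; pred: 13+10-5=18
Step 2: prey: 36+7-12=31; pred: 18+12-7=23
Step 3: prey: 31+6-14=23; pred: 23+14-9=28
Step 4: prey: 23+4-12=15; pred: 28+12-11=29
Step 5: prey: 15+3-8=10; pred: 29+8-11=26
Step 6: prey: 10+2-5=7; pred: 26+5-10=21
Step 7: prey: 7+1-2=6; pred: 21+2-8=15
Step 8: prey: 6+1-1=6; pred: 15+1-6=10
Step 9: prey: 6+1-1=6; pred: 10+1-4=7
Step 10: prey: 6+1-0=7; pred: 7+0-2=5
Step 11: prey: 7+1-0=8; pred: 5+0-2=3
Step 12: prey: 8+1-0=9; pred: 3+0-1=2
Step 13: prey: 9+1-0=10; pred: 2+0-0=2
Step 14: prey: 10+2-0=12; pred: 2+0-0=2
Step 15: prey: 12+2-0=14; pred: 2+0-0=2
No extinction within 15 steps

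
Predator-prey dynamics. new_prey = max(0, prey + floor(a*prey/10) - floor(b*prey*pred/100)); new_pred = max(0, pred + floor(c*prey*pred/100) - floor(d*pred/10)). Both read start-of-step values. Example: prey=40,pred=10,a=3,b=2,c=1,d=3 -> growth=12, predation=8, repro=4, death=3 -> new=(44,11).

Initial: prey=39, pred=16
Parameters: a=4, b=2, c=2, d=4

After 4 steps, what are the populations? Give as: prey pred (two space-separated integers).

Step 1: prey: 39+15-12=42; pred: 16+12-6=22
Step 2: prey: 42+16-18=40; pred: 22+18-8=32
Step 3: prey: 40+16-25=31; pred: 32+25-12=45
Step 4: prey: 31+12-27=16; pred: 45+27-18=54

Answer: 16 54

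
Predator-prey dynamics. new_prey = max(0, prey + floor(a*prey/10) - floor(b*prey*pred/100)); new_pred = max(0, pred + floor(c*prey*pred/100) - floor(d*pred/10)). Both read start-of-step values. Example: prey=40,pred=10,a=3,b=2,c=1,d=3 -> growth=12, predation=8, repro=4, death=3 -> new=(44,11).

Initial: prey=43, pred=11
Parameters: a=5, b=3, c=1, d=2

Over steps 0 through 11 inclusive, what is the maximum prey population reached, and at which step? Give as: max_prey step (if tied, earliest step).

Answer: 56 2

Derivation:
Step 1: prey: 43+21-14=50; pred: 11+4-2=13
Step 2: prey: 50+25-19=56; pred: 13+6-2=17
Step 3: prey: 56+28-28=56; pred: 17+9-3=23
Step 4: prey: 56+28-38=46; pred: 23+12-4=31
Step 5: prey: 46+23-42=27; pred: 31+14-6=39
Step 6: prey: 27+13-31=9; pred: 39+10-7=42
Step 7: prey: 9+4-11=2; pred: 42+3-8=37
Step 8: prey: 2+1-2=1; pred: 37+0-7=30
Step 9: prey: 1+0-0=1; pred: 30+0-6=24
Step 10: prey: 1+0-0=1; pred: 24+0-4=20
Step 11: prey: 1+0-0=1; pred: 20+0-4=16
Max prey = 56 at step 2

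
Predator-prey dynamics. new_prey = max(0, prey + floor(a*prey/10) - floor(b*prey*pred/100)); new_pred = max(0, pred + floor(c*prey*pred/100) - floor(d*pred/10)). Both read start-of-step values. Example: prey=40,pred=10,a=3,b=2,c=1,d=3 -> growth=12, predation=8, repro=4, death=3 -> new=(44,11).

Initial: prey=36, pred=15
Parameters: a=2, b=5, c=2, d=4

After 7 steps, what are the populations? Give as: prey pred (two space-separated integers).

Answer: 1 2

Derivation:
Step 1: prey: 36+7-27=16; pred: 15+10-6=19
Step 2: prey: 16+3-15=4; pred: 19+6-7=18
Step 3: prey: 4+0-3=1; pred: 18+1-7=12
Step 4: prey: 1+0-0=1; pred: 12+0-4=8
Step 5: prey: 1+0-0=1; pred: 8+0-3=5
Step 6: prey: 1+0-0=1; pred: 5+0-2=3
Step 7: prey: 1+0-0=1; pred: 3+0-1=2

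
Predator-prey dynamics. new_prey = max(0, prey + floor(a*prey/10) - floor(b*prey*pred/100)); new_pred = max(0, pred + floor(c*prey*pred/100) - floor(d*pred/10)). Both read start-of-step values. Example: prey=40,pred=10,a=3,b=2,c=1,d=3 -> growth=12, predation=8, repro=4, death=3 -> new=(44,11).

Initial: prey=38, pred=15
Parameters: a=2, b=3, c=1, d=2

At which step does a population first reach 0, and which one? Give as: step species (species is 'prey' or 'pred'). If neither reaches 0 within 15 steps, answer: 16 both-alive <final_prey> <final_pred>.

Step 1: prey: 38+7-17=28; pred: 15+5-3=17
Step 2: prey: 28+5-14=19; pred: 17+4-3=18
Step 3: prey: 19+3-10=12; pred: 18+3-3=18
Step 4: prey: 12+2-6=8; pred: 18+2-3=17
Step 5: prey: 8+1-4=5; pred: 17+1-3=15
Step 6: prey: 5+1-2=4; pred: 15+0-3=12
Step 7: prey: 4+0-1=3; pred: 12+0-2=10
Step 8: prey: 3+0-0=3; pred: 10+0-2=8
Step 9: prey: 3+0-0=3; pred: 8+0-1=7
Step 10: prey: 3+0-0=3; pred: 7+0-1=6
Step 11: prey: 3+0-0=3; pred: 6+0-1=5
Step 12: prey: 3+0-0=3; pred: 5+0-1=4
Step 13: prey: 3+0-0=3; pred: 4+0-0=4
Steps 14-15: state stable at prey=3, pred=4 (no change)
No extinction within 15 steps

Answer: 16 both-alive 3 4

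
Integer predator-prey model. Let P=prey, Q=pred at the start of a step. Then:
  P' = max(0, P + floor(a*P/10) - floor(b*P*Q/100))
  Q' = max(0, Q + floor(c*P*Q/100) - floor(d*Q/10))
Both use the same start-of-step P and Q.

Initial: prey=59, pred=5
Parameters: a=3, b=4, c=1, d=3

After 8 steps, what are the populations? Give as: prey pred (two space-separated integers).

Step 1: prey: 59+17-11=65; pred: 5+2-1=6
Step 2: prey: 65+19-15=69; pred: 6+3-1=8
Step 3: prey: 69+20-22=67; pred: 8+5-2=11
Step 4: prey: 67+20-29=58; pred: 11+7-3=15
Step 5: prey: 58+17-34=41; pred: 15+8-4=19
Step 6: prey: 41+12-31=22; pred: 19+7-5=21
Step 7: prey: 22+6-18=10; pred: 21+4-6=19
Step 8: prey: 10+3-7=6; pred: 19+1-5=15

Answer: 6 15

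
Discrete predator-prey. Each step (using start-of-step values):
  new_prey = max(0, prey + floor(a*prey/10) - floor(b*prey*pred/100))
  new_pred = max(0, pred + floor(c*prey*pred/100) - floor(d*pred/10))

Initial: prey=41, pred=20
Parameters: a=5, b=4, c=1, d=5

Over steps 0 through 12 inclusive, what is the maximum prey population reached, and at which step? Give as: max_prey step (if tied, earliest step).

Step 1: prey: 41+20-32=29; pred: 20+8-10=18
Step 2: prey: 29+14-20=23; pred: 18+5-9=14
Step 3: prey: 23+11-12=22; pred: 14+3-7=10
Step 4: prey: 22+11-8=25; pred: 10+2-5=7
Step 5: prey: 25+12-7=30; pred: 7+1-3=5
Step 6: prey: 30+15-6=39; pred: 5+1-2=4
Step 7: prey: 39+19-6=52; pred: 4+1-2=3
Step 8: prey: 52+26-6=72; pred: 3+1-1=3
Step 9: prey: 72+36-8=100; pred: 3+2-1=4
Step 10: prey: 100+50-16=134; pred: 4+4-2=6
Step 11: prey: 134+67-32=169; pred: 6+8-3=11
Step 12: prey: 169+84-74=179; pred: 11+18-5=24
Max prey = 179 at step 12

Answer: 179 12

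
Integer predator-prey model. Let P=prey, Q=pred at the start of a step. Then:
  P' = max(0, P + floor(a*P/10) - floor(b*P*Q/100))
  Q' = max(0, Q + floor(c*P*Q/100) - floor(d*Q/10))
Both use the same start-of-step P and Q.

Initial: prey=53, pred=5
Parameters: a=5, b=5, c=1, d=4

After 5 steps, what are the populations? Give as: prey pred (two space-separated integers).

Answer: 94 22

Derivation:
Step 1: prey: 53+26-13=66; pred: 5+2-2=5
Step 2: prey: 66+33-16=83; pred: 5+3-2=6
Step 3: prey: 83+41-24=100; pred: 6+4-2=8
Step 4: prey: 100+50-40=110; pred: 8+8-3=13
Step 5: prey: 110+55-71=94; pred: 13+14-5=22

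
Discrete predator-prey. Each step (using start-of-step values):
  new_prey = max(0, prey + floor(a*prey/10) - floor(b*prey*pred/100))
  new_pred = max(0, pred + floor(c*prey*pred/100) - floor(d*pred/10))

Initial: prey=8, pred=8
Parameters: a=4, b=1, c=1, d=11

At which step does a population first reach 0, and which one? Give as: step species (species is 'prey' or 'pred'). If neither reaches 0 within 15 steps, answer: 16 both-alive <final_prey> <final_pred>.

Answer: 1 pred

Derivation:
Step 1: prey: 8+3-0=11; pred: 8+0-8=0
First extinction: pred at step 1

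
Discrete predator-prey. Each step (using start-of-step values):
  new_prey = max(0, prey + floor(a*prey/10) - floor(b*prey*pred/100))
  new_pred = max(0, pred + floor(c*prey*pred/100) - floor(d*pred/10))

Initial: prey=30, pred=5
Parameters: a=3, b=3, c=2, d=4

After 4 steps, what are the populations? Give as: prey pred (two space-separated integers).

Answer: 40 16

Derivation:
Step 1: prey: 30+9-4=35; pred: 5+3-2=6
Step 2: prey: 35+10-6=39; pred: 6+4-2=8
Step 3: prey: 39+11-9=41; pred: 8+6-3=11
Step 4: prey: 41+12-13=40; pred: 11+9-4=16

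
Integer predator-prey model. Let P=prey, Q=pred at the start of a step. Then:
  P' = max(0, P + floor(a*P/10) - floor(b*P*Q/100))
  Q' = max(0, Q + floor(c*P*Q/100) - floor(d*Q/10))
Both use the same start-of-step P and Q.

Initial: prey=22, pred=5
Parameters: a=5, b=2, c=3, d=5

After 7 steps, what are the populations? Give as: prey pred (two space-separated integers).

Answer: 0 97

Derivation:
Step 1: prey: 22+11-2=31; pred: 5+3-2=6
Step 2: prey: 31+15-3=43; pred: 6+5-3=8
Step 3: prey: 43+21-6=58; pred: 8+10-4=14
Step 4: prey: 58+29-16=71; pred: 14+24-7=31
Step 5: prey: 71+35-44=62; pred: 31+66-15=82
Step 6: prey: 62+31-101=0; pred: 82+152-41=193
Step 7: prey: 0+0-0=0; pred: 193+0-96=97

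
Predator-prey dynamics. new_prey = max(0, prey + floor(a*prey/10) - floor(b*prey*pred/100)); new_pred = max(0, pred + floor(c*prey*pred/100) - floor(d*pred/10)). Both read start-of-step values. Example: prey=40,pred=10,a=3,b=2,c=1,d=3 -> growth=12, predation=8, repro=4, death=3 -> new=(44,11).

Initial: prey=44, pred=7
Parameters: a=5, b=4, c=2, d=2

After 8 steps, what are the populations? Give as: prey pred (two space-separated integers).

Step 1: prey: 44+22-12=54; pred: 7+6-1=12
Step 2: prey: 54+27-25=56; pred: 12+12-2=22
Step 3: prey: 56+28-49=35; pred: 22+24-4=42
Step 4: prey: 35+17-58=0; pred: 42+29-8=63
Step 5: prey: 0+0-0=0; pred: 63+0-12=51
Step 6: prey: 0+0-0=0; pred: 51+0-10=41
Step 7: prey: 0+0-0=0; pred: 41+0-8=33
Step 8: prey: 0+0-0=0; pred: 33+0-6=27

Answer: 0 27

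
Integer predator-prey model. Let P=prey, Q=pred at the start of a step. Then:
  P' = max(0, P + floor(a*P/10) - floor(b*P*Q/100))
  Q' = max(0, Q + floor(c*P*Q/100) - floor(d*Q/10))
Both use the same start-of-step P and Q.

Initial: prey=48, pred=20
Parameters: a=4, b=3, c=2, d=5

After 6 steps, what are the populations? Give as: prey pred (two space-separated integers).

Answer: 1 6

Derivation:
Step 1: prey: 48+19-28=39; pred: 20+19-10=29
Step 2: prey: 39+15-33=21; pred: 29+22-14=37
Step 3: prey: 21+8-23=6; pred: 37+15-18=34
Step 4: prey: 6+2-6=2; pred: 34+4-17=21
Step 5: prey: 2+0-1=1; pred: 21+0-10=11
Step 6: prey: 1+0-0=1; pred: 11+0-5=6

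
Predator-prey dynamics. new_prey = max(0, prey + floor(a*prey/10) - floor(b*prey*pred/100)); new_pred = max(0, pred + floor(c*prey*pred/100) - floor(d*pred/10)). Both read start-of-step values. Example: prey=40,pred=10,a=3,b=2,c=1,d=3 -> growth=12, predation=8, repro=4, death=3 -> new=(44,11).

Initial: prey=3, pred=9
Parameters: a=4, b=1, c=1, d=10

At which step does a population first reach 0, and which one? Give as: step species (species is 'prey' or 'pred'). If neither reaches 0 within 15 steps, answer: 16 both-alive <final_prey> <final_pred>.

Step 1: prey: 3+1-0=4; pred: 9+0-9=0
First extinction: pred at step 1

Answer: 1 pred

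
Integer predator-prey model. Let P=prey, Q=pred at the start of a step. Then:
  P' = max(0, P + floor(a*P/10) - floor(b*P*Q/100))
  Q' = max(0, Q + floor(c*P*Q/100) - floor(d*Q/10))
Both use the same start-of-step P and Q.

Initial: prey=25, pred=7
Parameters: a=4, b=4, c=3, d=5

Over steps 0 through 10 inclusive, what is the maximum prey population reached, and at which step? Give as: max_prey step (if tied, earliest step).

Answer: 29 2

Derivation:
Step 1: prey: 25+10-7=28; pred: 7+5-3=9
Step 2: prey: 28+11-10=29; pred: 9+7-4=12
Step 3: prey: 29+11-13=27; pred: 12+10-6=16
Step 4: prey: 27+10-17=20; pred: 16+12-8=20
Step 5: prey: 20+8-16=12; pred: 20+12-10=22
Step 6: prey: 12+4-10=6; pred: 22+7-11=18
Step 7: prey: 6+2-4=4; pred: 18+3-9=12
Step 8: prey: 4+1-1=4; pred: 12+1-6=7
Step 9: prey: 4+1-1=4; pred: 7+0-3=4
Step 10: prey: 4+1-0=5; pred: 4+0-2=2
Max prey = 29 at step 2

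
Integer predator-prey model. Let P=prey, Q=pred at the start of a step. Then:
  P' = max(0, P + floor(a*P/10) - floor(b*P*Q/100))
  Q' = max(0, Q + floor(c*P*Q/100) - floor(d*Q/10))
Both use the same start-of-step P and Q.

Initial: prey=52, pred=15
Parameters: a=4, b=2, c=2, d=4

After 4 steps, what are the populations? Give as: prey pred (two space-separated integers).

Step 1: prey: 52+20-15=57; pred: 15+15-6=24
Step 2: prey: 57+22-27=52; pred: 24+27-9=42
Step 3: prey: 52+20-43=29; pred: 42+43-16=69
Step 4: prey: 29+11-40=0; pred: 69+40-27=82

Answer: 0 82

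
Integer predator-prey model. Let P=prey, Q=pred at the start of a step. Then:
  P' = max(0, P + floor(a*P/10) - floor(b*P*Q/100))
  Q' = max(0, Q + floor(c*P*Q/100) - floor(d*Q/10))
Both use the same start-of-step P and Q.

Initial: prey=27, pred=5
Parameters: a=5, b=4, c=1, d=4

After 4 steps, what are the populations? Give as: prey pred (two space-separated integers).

Answer: 84 5

Derivation:
Step 1: prey: 27+13-5=35; pred: 5+1-2=4
Step 2: prey: 35+17-5=47; pred: 4+1-1=4
Step 3: prey: 47+23-7=63; pred: 4+1-1=4
Step 4: prey: 63+31-10=84; pred: 4+2-1=5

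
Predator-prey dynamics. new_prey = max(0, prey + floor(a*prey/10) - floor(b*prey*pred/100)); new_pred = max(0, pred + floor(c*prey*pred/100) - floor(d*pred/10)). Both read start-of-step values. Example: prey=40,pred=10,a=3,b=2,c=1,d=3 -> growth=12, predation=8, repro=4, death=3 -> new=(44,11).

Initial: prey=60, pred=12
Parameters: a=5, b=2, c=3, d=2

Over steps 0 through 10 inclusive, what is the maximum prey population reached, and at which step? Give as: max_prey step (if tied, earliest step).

Step 1: prey: 60+30-14=76; pred: 12+21-2=31
Step 2: prey: 76+38-47=67; pred: 31+70-6=95
Step 3: prey: 67+33-127=0; pred: 95+190-19=266
Step 4: prey: 0+0-0=0; pred: 266+0-53=213
Step 5: prey: 0+0-0=0; pred: 213+0-42=171
Step 6: prey: 0+0-0=0; pred: 171+0-34=137
Step 7: prey: 0+0-0=0; pred: 137+0-27=110
Step 8: prey: 0+0-0=0; pred: 110+0-22=88
Step 9: prey: 0+0-0=0; pred: 88+0-17=71
Step 10: prey: 0+0-0=0; pred: 71+0-14=57
Max prey = 76 at step 1

Answer: 76 1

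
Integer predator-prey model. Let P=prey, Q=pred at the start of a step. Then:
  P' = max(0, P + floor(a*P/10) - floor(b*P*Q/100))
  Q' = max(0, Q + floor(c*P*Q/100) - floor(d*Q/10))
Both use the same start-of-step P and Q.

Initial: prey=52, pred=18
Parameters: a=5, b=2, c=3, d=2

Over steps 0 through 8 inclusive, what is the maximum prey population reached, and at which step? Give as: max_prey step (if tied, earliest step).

Answer: 60 1

Derivation:
Step 1: prey: 52+26-18=60; pred: 18+28-3=43
Step 2: prey: 60+30-51=39; pred: 43+77-8=112
Step 3: prey: 39+19-87=0; pred: 112+131-22=221
Step 4: prey: 0+0-0=0; pred: 221+0-44=177
Step 5: prey: 0+0-0=0; pred: 177+0-35=142
Step 6: prey: 0+0-0=0; pred: 142+0-28=114
Step 7: prey: 0+0-0=0; pred: 114+0-22=92
Step 8: prey: 0+0-0=0; pred: 92+0-18=74
Max prey = 60 at step 1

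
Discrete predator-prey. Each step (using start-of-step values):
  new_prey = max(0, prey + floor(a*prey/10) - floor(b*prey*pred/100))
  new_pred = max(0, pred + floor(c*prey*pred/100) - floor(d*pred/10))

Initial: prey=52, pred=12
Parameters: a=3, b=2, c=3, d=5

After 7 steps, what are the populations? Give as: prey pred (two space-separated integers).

Answer: 0 11

Derivation:
Step 1: prey: 52+15-12=55; pred: 12+18-6=24
Step 2: prey: 55+16-26=45; pred: 24+39-12=51
Step 3: prey: 45+13-45=13; pred: 51+68-25=94
Step 4: prey: 13+3-24=0; pred: 94+36-47=83
Step 5: prey: 0+0-0=0; pred: 83+0-41=42
Step 6: prey: 0+0-0=0; pred: 42+0-21=21
Step 7: prey: 0+0-0=0; pred: 21+0-10=11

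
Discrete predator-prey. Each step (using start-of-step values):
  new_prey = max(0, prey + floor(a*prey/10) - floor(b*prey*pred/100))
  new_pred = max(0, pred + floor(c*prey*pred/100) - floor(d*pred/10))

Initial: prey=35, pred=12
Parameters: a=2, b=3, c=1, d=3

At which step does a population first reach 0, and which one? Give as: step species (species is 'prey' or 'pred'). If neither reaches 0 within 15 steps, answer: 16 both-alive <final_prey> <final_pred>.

Answer: 16 both-alive 21 3

Derivation:
Step 1: prey: 35+7-12=30; pred: 12+4-3=13
Step 2: prey: 30+6-11=25; pred: 13+3-3=13
Step 3: prey: 25+5-9=21; pred: 13+3-3=13
Step 4: prey: 21+4-8=17; pred: 13+2-3=12
Step 5: prey: 17+3-6=14; pred: 12+2-3=11
Step 6: prey: 14+2-4=12; pred: 11+1-3=9
Step 7: prey: 12+2-3=11; pred: 9+1-2=8
Step 8: prey: 11+2-2=11; pred: 8+0-2=6
Step 9: prey: 11+2-1=12; pred: 6+0-1=5
Step 10: prey: 12+2-1=13; pred: 5+0-1=4
Step 11: prey: 13+2-1=14; pred: 4+0-1=3
Step 12: prey: 14+2-1=15; pred: 3+0-0=3
Step 13: prey: 15+3-1=17; pred: 3+0-0=3
Step 14: prey: 17+3-1=19; pred: 3+0-0=3
Step 15: prey: 19+3-1=21; pred: 3+0-0=3
No extinction within 15 steps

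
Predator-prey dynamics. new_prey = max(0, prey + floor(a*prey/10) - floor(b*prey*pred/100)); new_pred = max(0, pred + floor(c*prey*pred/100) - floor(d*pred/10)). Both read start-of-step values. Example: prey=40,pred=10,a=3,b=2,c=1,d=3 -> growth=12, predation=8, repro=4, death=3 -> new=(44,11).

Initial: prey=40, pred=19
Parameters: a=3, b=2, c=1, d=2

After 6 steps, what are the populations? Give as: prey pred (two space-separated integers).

Step 1: prey: 40+12-15=37; pred: 19+7-3=23
Step 2: prey: 37+11-17=31; pred: 23+8-4=27
Step 3: prey: 31+9-16=24; pred: 27+8-5=30
Step 4: prey: 24+7-14=17; pred: 30+7-6=31
Step 5: prey: 17+5-10=12; pred: 31+5-6=30
Step 6: prey: 12+3-7=8; pred: 30+3-6=27

Answer: 8 27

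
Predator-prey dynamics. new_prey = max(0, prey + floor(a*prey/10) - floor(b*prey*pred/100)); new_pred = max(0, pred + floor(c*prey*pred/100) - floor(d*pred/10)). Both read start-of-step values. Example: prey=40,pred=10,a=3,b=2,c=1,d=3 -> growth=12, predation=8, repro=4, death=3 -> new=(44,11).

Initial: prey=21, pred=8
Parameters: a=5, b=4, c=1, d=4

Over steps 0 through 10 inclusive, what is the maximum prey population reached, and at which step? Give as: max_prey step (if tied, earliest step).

Step 1: prey: 21+10-6=25; pred: 8+1-3=6
Step 2: prey: 25+12-6=31; pred: 6+1-2=5
Step 3: prey: 31+15-6=40; pred: 5+1-2=4
Step 4: prey: 40+20-6=54; pred: 4+1-1=4
Step 5: prey: 54+27-8=73; pred: 4+2-1=5
Step 6: prey: 73+36-14=95; pred: 5+3-2=6
Step 7: prey: 95+47-22=120; pred: 6+5-2=9
Step 8: prey: 120+60-43=137; pred: 9+10-3=16
Step 9: prey: 137+68-87=118; pred: 16+21-6=31
Step 10: prey: 118+59-146=31; pred: 31+36-12=55
Max prey = 137 at step 8

Answer: 137 8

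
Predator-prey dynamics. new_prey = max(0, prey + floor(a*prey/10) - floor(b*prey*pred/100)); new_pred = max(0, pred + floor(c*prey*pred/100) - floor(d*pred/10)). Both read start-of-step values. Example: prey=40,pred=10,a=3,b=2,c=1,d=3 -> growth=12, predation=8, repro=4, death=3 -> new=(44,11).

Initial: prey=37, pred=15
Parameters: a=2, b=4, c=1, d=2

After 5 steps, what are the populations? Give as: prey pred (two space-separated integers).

Answer: 2 11

Derivation:
Step 1: prey: 37+7-22=22; pred: 15+5-3=17
Step 2: prey: 22+4-14=12; pred: 17+3-3=17
Step 3: prey: 12+2-8=6; pred: 17+2-3=16
Step 4: prey: 6+1-3=4; pred: 16+0-3=13
Step 5: prey: 4+0-2=2; pred: 13+0-2=11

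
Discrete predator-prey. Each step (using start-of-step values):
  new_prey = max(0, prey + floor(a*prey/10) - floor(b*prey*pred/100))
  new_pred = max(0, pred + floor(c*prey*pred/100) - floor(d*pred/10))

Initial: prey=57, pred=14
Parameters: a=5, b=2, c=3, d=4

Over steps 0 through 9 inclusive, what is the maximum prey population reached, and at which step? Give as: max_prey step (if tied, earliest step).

Step 1: prey: 57+28-15=70; pred: 14+23-5=32
Step 2: prey: 70+35-44=61; pred: 32+67-12=87
Step 3: prey: 61+30-106=0; pred: 87+159-34=212
Step 4: prey: 0+0-0=0; pred: 212+0-84=128
Step 5: prey: 0+0-0=0; pred: 128+0-51=77
Step 6: prey: 0+0-0=0; pred: 77+0-30=47
Step 7: prey: 0+0-0=0; pred: 47+0-18=29
Step 8: prey: 0+0-0=0; pred: 29+0-11=18
Step 9: prey: 0+0-0=0; pred: 18+0-7=11
Max prey = 70 at step 1

Answer: 70 1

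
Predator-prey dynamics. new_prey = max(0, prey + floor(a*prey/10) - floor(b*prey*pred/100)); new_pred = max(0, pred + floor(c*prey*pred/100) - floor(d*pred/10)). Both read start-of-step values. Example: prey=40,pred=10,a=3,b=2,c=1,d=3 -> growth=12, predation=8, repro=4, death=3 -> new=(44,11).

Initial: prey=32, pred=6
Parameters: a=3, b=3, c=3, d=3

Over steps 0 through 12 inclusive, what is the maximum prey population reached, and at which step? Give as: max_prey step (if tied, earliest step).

Answer: 36 1

Derivation:
Step 1: prey: 32+9-5=36; pred: 6+5-1=10
Step 2: prey: 36+10-10=36; pred: 10+10-3=17
Step 3: prey: 36+10-18=28; pred: 17+18-5=30
Step 4: prey: 28+8-25=11; pred: 30+25-9=46
Step 5: prey: 11+3-15=0; pred: 46+15-13=48
Step 6: prey: 0+0-0=0; pred: 48+0-14=34
Step 7: prey: 0+0-0=0; pred: 34+0-10=24
Step 8: prey: 0+0-0=0; pred: 24+0-7=17
Step 9: prey: 0+0-0=0; pred: 17+0-5=12
Step 10: prey: 0+0-0=0; pred: 12+0-3=9
Step 11: prey: 0+0-0=0; pred: 9+0-2=7
Step 12: prey: 0+0-0=0; pred: 7+0-2=5
Max prey = 36 at step 1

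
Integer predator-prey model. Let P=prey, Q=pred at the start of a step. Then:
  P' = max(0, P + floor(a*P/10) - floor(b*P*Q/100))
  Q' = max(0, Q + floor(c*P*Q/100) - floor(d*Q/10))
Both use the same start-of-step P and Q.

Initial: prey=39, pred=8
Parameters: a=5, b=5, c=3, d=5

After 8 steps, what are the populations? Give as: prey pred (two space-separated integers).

Step 1: prey: 39+19-15=43; pred: 8+9-4=13
Step 2: prey: 43+21-27=37; pred: 13+16-6=23
Step 3: prey: 37+18-42=13; pred: 23+25-11=37
Step 4: prey: 13+6-24=0; pred: 37+14-18=33
Step 5: prey: 0+0-0=0; pred: 33+0-16=17
Step 6: prey: 0+0-0=0; pred: 17+0-8=9
Step 7: prey: 0+0-0=0; pred: 9+0-4=5
Step 8: prey: 0+0-0=0; pred: 5+0-2=3

Answer: 0 3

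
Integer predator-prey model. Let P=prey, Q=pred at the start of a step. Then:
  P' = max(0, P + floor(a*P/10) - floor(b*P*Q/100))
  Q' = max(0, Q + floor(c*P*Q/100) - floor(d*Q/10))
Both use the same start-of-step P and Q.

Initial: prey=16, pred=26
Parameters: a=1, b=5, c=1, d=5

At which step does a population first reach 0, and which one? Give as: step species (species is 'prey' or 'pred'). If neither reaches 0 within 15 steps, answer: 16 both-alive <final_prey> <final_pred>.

Answer: 1 prey

Derivation:
Step 1: prey: 16+1-20=0; pred: 26+4-13=17
First extinction: prey at step 1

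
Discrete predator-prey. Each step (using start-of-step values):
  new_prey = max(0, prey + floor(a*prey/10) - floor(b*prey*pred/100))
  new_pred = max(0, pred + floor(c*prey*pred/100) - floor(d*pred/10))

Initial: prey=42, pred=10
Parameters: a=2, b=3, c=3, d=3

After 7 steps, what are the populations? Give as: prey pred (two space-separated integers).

Step 1: prey: 42+8-12=38; pred: 10+12-3=19
Step 2: prey: 38+7-21=24; pred: 19+21-5=35
Step 3: prey: 24+4-25=3; pred: 35+25-10=50
Step 4: prey: 3+0-4=0; pred: 50+4-15=39
Step 5: prey: 0+0-0=0; pred: 39+0-11=28
Step 6: prey: 0+0-0=0; pred: 28+0-8=20
Step 7: prey: 0+0-0=0; pred: 20+0-6=14

Answer: 0 14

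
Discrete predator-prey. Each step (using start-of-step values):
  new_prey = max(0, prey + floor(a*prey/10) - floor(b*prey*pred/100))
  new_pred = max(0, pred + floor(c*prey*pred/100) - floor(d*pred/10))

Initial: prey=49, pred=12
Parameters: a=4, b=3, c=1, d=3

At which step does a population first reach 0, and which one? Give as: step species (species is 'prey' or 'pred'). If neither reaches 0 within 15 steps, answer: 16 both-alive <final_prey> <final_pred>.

Step 1: prey: 49+19-17=51; pred: 12+5-3=14
Step 2: prey: 51+20-21=50; pred: 14+7-4=17
Step 3: prey: 50+20-25=45; pred: 17+8-5=20
Step 4: prey: 45+18-27=36; pred: 20+9-6=23
Step 5: prey: 36+14-24=26; pred: 23+8-6=25
Step 6: prey: 26+10-19=17; pred: 25+6-7=24
Step 7: prey: 17+6-12=11; pred: 24+4-7=21
Step 8: prey: 11+4-6=9; pred: 21+2-6=17
Step 9: prey: 9+3-4=8; pred: 17+1-5=13
Step 10: prey: 8+3-3=8; pred: 13+1-3=11
Step 11: prey: 8+3-2=9; pred: 11+0-3=8
Step 12: prey: 9+3-2=10; pred: 8+0-2=6
Step 13: prey: 10+4-1=13; pred: 6+0-1=5
Step 14: prey: 13+5-1=17; pred: 5+0-1=4
Step 15: prey: 17+6-2=21; pred: 4+0-1=3
No extinction within 15 steps

Answer: 16 both-alive 21 3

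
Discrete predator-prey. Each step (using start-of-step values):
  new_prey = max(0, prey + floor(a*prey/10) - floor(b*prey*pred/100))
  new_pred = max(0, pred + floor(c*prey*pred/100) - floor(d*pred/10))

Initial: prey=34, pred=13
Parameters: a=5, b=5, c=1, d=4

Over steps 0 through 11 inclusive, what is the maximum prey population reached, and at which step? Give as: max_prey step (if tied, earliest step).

Step 1: prey: 34+17-22=29; pred: 13+4-5=12
Step 2: prey: 29+14-17=26; pred: 12+3-4=11
Step 3: prey: 26+13-14=25; pred: 11+2-4=9
Step 4: prey: 25+12-11=26; pred: 9+2-3=8
Step 5: prey: 26+13-10=29; pred: 8+2-3=7
Step 6: prey: 29+14-10=33; pred: 7+2-2=7
Step 7: prey: 33+16-11=38; pred: 7+2-2=7
Step 8: prey: 38+19-13=44; pred: 7+2-2=7
Step 9: prey: 44+22-15=51; pred: 7+3-2=8
Step 10: prey: 51+25-20=56; pred: 8+4-3=9
Step 11: prey: 56+28-25=59; pred: 9+5-3=11
Max prey = 59 at step 11

Answer: 59 11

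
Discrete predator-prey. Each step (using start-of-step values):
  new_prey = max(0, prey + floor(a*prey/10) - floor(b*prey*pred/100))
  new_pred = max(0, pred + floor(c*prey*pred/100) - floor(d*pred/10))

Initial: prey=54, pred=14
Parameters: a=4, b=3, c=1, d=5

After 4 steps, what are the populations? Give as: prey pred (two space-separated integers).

Answer: 50 14

Derivation:
Step 1: prey: 54+21-22=53; pred: 14+7-7=14
Step 2: prey: 53+21-22=52; pred: 14+7-7=14
Step 3: prey: 52+20-21=51; pred: 14+7-7=14
Step 4: prey: 51+20-21=50; pred: 14+7-7=14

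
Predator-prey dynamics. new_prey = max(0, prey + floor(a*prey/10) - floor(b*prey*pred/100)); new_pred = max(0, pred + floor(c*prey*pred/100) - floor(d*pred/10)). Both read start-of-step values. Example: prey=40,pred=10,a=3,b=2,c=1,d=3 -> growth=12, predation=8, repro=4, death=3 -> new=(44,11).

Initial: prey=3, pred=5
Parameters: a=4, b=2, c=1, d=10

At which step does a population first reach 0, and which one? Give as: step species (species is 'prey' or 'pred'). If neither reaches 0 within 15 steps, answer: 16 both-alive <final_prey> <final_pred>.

Step 1: prey: 3+1-0=4; pred: 5+0-5=0
First extinction: pred at step 1

Answer: 1 pred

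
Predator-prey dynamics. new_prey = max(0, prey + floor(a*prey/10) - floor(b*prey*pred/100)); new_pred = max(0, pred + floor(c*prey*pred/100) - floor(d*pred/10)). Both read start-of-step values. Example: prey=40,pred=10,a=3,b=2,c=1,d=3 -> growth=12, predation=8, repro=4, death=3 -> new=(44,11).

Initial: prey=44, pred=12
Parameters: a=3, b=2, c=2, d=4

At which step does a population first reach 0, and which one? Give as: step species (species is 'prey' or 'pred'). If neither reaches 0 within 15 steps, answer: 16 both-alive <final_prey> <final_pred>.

Step 1: prey: 44+13-10=47; pred: 12+10-4=18
Step 2: prey: 47+14-16=45; pred: 18+16-7=27
Step 3: prey: 45+13-24=34; pred: 27+24-10=41
Step 4: prey: 34+10-27=17; pred: 41+27-16=52
Step 5: prey: 17+5-17=5; pred: 52+17-20=49
Step 6: prey: 5+1-4=2; pred: 49+4-19=34
Step 7: prey: 2+0-1=1; pred: 34+1-13=22
Step 8: prey: 1+0-0=1; pred: 22+0-8=14
Step 9: prey: 1+0-0=1; pred: 14+0-5=9
Step 10: prey: 1+0-0=1; pred: 9+0-3=6
Step 11: prey: 1+0-0=1; pred: 6+0-2=4
Step 12: prey: 1+0-0=1; pred: 4+0-1=3
Step 13: prey: 1+0-0=1; pred: 3+0-1=2
Step 14: prey: 1+0-0=1; pred: 2+0-0=2
Steps 15-15: state stable at prey=1, pred=2 (no change)
No extinction within 15 steps

Answer: 16 both-alive 1 2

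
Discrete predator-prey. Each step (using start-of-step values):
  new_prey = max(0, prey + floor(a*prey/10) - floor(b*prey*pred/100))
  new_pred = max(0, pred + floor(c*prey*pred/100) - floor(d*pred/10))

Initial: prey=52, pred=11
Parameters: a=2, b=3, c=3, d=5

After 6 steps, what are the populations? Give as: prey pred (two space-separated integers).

Step 1: prey: 52+10-17=45; pred: 11+17-5=23
Step 2: prey: 45+9-31=23; pred: 23+31-11=43
Step 3: prey: 23+4-29=0; pred: 43+29-21=51
Step 4: prey: 0+0-0=0; pred: 51+0-25=26
Step 5: prey: 0+0-0=0; pred: 26+0-13=13
Step 6: prey: 0+0-0=0; pred: 13+0-6=7

Answer: 0 7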